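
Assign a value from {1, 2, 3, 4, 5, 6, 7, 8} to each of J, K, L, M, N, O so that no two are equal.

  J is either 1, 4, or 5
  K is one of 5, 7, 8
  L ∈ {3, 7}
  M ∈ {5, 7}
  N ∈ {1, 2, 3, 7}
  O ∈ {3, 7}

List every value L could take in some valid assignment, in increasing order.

3, 7

The 2 variables L and O are confined to {3, 7}, which locks those values in; drop them from K, M, N.
M's domain is down to {5}, so M = 5. Remove 5 from J, K.
K has just one choice, so K = 8.
No further eliminations apply; L can still be any of 3, 7.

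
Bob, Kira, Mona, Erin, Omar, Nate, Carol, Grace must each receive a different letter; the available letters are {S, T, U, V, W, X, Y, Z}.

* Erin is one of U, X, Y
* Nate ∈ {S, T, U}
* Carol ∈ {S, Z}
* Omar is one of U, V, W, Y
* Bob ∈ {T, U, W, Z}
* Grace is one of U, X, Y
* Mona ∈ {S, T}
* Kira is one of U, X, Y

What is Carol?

The 8 variables draw from only 8 values {S, T, U, V, W, X, Y, Z}, so each is used; only Omar can be V, hence Omar = V.
The 7 still-open variables together cover exactly {S, T, U, W, X, Y, Z} — 7 values for 7 variables — and W appears only in Bob's list, so Bob = W.
The 6 still-open variables draw from only 6 values {S, T, U, X, Y, Z}, so each is used; only Carol can be Z, hence Carol = Z.

Z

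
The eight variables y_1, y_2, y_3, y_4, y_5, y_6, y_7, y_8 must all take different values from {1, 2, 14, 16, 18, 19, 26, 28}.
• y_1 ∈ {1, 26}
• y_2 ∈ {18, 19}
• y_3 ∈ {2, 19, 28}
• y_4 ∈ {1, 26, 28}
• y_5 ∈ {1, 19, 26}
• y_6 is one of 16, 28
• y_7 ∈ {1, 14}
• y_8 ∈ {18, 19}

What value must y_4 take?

28

The 8 variables draw from only 8 values {1, 2, 14, 16, 18, 19, 26, 28}, so each is used; only y_3 can be 2, hence y_3 = 2.
The 7 still-open variables together cover exactly {1, 14, 16, 18, 19, 26, 28} — 7 values for 7 variables — and 14 appears only in y_7's list, so y_7 = 14.
The 6 still-open variables together cover exactly {1, 16, 18, 19, 26, 28} — 6 values for 6 variables — and 16 appears only in y_6's list, so y_6 = 16.
The 5 still-open variables together cover exactly {1, 18, 19, 26, 28} — 5 values for 5 variables — and 28 appears only in y_4's list, so y_4 = 28.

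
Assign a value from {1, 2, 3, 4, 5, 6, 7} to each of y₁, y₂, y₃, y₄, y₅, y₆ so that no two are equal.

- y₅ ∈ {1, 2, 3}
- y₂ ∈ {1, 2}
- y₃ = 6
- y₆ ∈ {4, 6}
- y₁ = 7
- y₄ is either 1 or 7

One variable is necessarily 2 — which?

y₂

y₁ must be 7 (only option left). Eliminate 7 elsewhere: y₄.
y₃ must be 6 (only option left). So y₆ can't be 6.
y₄'s domain is down to {1}, so y₄ = 1. Remove 1 from y₂, y₅.
So 2 goes to y₂.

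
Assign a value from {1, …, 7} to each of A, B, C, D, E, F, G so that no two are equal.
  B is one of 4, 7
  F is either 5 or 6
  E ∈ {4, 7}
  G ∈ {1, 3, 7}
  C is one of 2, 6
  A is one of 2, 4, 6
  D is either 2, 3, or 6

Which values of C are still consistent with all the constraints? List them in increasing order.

The 7 variables draw from only 7 values {1, 2, 3, 4, 5, 6, 7}, so each is used; only G can be 1, hence G = 1.
Among the 6 still-open variables, 3 fits only D (and all 6 values in {2, 3, 4, 5, 6, 7} must be used), so D = 3.
The 5 still-open variables draw from only 5 values {2, 4, 5, 6, 7}, so each is used; only F can be 5, hence F = 5.
B and E between them cover only {4, 7} — a naked pair. Remove those values from A.
No further eliminations apply; C can still be any of 2, 6.

2, 6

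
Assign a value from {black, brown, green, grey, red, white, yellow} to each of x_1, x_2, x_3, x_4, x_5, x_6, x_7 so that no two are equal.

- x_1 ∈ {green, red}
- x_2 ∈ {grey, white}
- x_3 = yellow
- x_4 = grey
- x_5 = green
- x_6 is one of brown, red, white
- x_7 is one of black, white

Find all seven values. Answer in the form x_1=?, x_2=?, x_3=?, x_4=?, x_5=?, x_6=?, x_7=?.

x_1=red, x_2=white, x_3=yellow, x_4=grey, x_5=green, x_6=brown, x_7=black

x_3's domain is down to {yellow}, so x_3 = yellow.
x_4's domain is down to {grey}, so x_4 = grey. Eliminate grey elsewhere: x_2.
x_5 must be green (only option left). Strike green from x_1.
x_1 must be red (only option left). So x_6 can't be red.
That leaves x_2 = white. Eliminate white elsewhere: x_6, x_7.
x_6's domain is down to {brown}, so x_6 = brown.
x_7 has just one choice, so x_7 = black.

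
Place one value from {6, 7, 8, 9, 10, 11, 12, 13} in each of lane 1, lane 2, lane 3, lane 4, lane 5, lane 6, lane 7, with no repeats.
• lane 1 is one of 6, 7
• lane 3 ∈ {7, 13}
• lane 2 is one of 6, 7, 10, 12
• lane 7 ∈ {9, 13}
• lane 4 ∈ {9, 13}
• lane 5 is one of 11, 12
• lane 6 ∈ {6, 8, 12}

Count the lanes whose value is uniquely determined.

2

The 2 variables lane 4 and lane 7 are confined to {9, 13}, which locks those values in; drop them from lane 3.
lane 3 must be 7 (only option left). So lane 1, lane 2 can't be 7.
That leaves lane 1 = 6. Eliminate 6 elsewhere: lane 2, lane 6.
Determined: lane 1=6, lane 3=7. The other lanes each still have more than one consistent value. That makes 2.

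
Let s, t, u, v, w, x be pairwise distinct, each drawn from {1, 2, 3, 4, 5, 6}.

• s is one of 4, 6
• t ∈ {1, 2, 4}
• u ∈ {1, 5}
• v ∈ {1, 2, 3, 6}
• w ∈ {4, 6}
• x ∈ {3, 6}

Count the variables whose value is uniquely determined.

The 6 variables draw from only 6 values {1, 2, 3, 4, 5, 6}, so each is used; only u can be 5, hence u = 5.
s and w between them cover only {4, 6} — a naked pair. Remove those values from t, v, x.
x must be 3 (only option left). Eliminate 3 elsewhere: v.
Determined: u=5, x=3. The other variables each still have more than one consistent value. That makes 2.

2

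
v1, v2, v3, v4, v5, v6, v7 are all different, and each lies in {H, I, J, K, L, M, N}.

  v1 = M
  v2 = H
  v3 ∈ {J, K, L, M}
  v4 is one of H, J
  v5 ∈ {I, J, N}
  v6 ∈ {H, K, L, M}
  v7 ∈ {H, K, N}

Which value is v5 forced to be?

v1 must be M (only option left). So v3, v6 can't be M.
v2's domain is down to {H}, so v2 = H. Remove H from v4, v6, v7.
v4 must be J (only option left). Remove J from v3, v5.
The 4 still-open variables draw from only 4 values {I, K, L, N}, so each is used; only v5 can be I, hence v5 = I.

I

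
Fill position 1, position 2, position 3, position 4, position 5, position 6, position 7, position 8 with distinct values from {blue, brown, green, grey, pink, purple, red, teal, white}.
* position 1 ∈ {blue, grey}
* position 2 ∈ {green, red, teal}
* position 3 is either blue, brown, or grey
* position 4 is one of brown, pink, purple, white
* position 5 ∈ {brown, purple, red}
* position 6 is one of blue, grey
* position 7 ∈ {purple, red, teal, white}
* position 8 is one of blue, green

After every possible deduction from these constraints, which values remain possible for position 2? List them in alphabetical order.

position 1 and position 6 share exactly the 2 values {blue, grey}; by pigeonhole those values go to them, so strike blue, grey from position 3, position 8.
position 3's domain is down to {brown}, so position 3 = brown. Remove brown from position 4, position 5.
position 8's domain is down to {green}, so position 8 = green. Strike green from position 2.
No further eliminations apply; position 2 can still be any of red, teal.

red, teal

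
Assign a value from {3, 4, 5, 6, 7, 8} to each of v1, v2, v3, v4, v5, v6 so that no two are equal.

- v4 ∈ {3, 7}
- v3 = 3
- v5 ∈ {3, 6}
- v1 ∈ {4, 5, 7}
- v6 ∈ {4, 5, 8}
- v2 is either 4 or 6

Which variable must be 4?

v2

v3 has just one choice, so v3 = 3. So v4, v5 can't be 3.
v4 has just one choice, so v4 = 7. Eliminate 7 elsewhere: v1.
v5 has just one choice, so v5 = 6. So v2 can't be 6.
So 4 goes to v2.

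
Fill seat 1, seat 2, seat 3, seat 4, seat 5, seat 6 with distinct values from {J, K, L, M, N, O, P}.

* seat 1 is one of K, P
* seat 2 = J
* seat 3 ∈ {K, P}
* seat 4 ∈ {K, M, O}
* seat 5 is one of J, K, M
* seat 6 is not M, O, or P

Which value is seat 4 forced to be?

seat 2's domain is down to {J}, so seat 2 = J. So seat 5, seat 6 can't be J.
seat 1 and seat 3 share exactly the 2 values {K, P}; by pigeonhole those values go to them, so strike K, P from seat 4, seat 5, seat 6.
seat 5 must be M (only option left). Remove M from seat 4.
So seat 4 = O.

O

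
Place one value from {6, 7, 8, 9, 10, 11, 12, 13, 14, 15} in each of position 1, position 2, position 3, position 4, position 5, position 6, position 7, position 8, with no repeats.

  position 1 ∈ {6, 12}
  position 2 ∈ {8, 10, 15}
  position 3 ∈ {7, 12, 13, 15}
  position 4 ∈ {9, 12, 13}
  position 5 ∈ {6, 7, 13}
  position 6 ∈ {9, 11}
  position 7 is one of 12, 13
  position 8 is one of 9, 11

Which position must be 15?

position 6 and position 8 between them cover only {9, 11} — a naked pair. Remove those values from position 4.
position 4 and position 7 between them cover only {12, 13} — a naked pair. Remove those values from position 1, position 3, position 5.
That leaves position 1 = 6. Eliminate 6 elsewhere: position 5.
That leaves position 5 = 7. Remove 7 from position 3.
So 15 goes to position 3.

position 3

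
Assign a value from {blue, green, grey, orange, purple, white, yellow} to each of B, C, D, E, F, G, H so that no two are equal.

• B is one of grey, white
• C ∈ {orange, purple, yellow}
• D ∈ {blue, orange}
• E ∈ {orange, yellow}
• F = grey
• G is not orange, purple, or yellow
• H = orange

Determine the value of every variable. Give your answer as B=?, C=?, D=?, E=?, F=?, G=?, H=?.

B=white, C=purple, D=blue, E=yellow, F=grey, G=green, H=orange

F's domain is down to {grey}, so F = grey. So B, G can't be grey.
H has just one choice, so H = orange. Eliminate orange elsewhere: C, D, E.
B's domain is down to {white}, so B = white. So G can't be white.
D's domain is down to {blue}, so D = blue. So G can't be blue.
E has just one choice, so E = yellow. Strike yellow from C.
G has just one choice, so G = green.
C has just one choice, so C = purple.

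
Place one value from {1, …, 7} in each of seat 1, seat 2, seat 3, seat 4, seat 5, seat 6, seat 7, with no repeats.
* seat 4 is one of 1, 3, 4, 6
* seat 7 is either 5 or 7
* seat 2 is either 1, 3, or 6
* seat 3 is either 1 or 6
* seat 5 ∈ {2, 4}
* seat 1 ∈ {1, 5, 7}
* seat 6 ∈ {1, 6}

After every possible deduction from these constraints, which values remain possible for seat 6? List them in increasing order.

The 7 variables draw from only 7 values {1, 2, 3, 4, 5, 6, 7}, so each is used; only seat 5 can be 2, hence seat 5 = 2.
Among the 6 still-open variables, 4 fits only seat 4 (and all 6 values in {1, 3, 4, 5, 6, 7} must be used), so seat 4 = 4.
Among the 5 still-open variables, 3 fits only seat 2 (and all 5 values in {1, 3, 5, 6, 7} must be used), so seat 2 = 3.
seat 3 and seat 6 share exactly the 2 values {1, 6}; by pigeonhole those values go to them, so strike 1, 6 from seat 1.
No further eliminations apply; seat 6 can still be any of 1, 6.

1, 6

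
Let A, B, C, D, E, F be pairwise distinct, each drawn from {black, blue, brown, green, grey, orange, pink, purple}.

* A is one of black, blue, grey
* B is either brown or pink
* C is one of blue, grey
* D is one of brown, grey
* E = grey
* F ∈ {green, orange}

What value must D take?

E's domain is down to {grey}, so E = grey. Eliminate grey elsewhere: A, C, D.
So D = brown.

brown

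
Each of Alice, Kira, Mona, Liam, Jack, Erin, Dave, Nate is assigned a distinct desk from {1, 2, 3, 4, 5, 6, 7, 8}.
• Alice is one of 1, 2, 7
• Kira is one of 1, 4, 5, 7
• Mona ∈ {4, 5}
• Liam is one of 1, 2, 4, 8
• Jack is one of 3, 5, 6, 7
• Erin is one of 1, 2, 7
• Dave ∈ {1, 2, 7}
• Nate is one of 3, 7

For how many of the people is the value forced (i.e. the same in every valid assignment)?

The 8 variables together cover exactly {1, 2, 3, 4, 5, 6, 7, 8} — 8 values for 8 variables — and 6 appears only in Jack's list, so Jack = 6.
The 7 still-open variables draw from only 7 values {1, 2, 3, 4, 5, 7, 8}, so each is used; only Nate can be 3, hence Nate = 3.
The 6 still-open variables draw from only 6 values {1, 2, 4, 5, 7, 8}, so each is used; only Liam can be 8, hence Liam = 8.
The 3 variables Alice, Erin, Dave are confined to {1, 2, 7}, which locks those values in; drop them from Kira.
Determined: Liam=8, Jack=6, Nate=3. The other people each still have more than one consistent value. That makes 3.

3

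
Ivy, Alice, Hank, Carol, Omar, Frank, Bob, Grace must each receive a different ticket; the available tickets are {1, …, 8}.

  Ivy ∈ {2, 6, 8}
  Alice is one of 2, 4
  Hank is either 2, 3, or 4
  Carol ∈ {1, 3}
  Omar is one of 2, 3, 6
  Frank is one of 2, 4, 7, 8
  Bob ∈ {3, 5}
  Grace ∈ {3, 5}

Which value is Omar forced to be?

6

Among the 8 variables, 1 fits only Carol (and all 8 values in {1, 2, 3, 4, 5, 6, 7, 8} must be used), so Carol = 1.
The 7 still-open variables together cover exactly {2, 3, 4, 5, 6, 7, 8} — 7 values for 7 variables — and 7 appears only in Frank's list, so Frank = 7.
Among the 6 still-open variables, 8 fits only Ivy (and all 6 values in {2, 3, 4, 5, 6, 8} must be used), so Ivy = 8.
The 5 still-open variables draw from only 5 values {2, 3, 4, 5, 6}, so each is used; only Omar can be 6, hence Omar = 6.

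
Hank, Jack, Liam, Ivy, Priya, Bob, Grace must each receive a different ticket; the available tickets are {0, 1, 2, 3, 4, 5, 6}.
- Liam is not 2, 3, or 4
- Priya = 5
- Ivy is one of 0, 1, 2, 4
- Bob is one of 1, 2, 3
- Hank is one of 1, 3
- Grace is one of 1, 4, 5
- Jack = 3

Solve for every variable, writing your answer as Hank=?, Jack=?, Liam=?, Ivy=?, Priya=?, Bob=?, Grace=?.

Hank=1, Jack=3, Liam=6, Ivy=0, Priya=5, Bob=2, Grace=4

Jack must be 3 (only option left). Strike 3 from Hank, Bob.
That leaves Priya = 5. Remove 5 from Liam, Grace.
That leaves Hank = 1. Eliminate 1 elsewhere: Liam, Ivy, Bob, Grace.
Bob has just one choice, so Bob = 2. Strike 2 from Ivy.
Grace's domain is down to {4}, so Grace = 4. So Ivy can't be 4.
Ivy's domain is down to {0}, so Ivy = 0. Eliminate 0 elsewhere: Liam.
Liam's domain is down to {6}, so Liam = 6.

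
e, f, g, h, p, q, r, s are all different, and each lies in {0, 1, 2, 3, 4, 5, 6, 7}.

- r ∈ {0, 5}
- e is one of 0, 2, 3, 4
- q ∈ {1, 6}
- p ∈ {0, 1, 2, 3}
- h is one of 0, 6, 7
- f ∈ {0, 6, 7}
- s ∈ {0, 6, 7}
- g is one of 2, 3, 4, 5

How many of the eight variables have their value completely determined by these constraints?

2

The 3 variables f, h, s are confined to {0, 6, 7}, which locks those values in; drop them from e, p, q, r.
That leaves q = 1. Eliminate 1 elsewhere: p.
r must be 5 (only option left). Remove 5 from g.
Determined: q=1, r=5. The other variables each still have more than one consistent value. That makes 2.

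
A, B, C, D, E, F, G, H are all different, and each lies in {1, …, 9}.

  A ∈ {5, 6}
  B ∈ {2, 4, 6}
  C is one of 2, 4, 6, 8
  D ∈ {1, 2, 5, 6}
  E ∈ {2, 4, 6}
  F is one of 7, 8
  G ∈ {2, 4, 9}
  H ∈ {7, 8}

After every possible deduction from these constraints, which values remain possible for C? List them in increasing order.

The 8 variables draw from only 8 values {1, 2, 4, 5, 6, 7, 8, 9}, so each is used; only D can be 1, hence D = 1.
Among the 7 still-open variables, 5 fits only A (and all 7 values in {2, 4, 5, 6, 7, 8, 9} must be used), so A = 5.
The 6 still-open variables together cover exactly {2, 4, 6, 7, 8, 9} — 6 values for 6 variables — and 9 appears only in G's list, so G = 9.
The 2 variables F and H are confined to {7, 8}, which locks those values in; drop them from C.
No further eliminations apply; C can still be any of 2, 4, 6.

2, 4, 6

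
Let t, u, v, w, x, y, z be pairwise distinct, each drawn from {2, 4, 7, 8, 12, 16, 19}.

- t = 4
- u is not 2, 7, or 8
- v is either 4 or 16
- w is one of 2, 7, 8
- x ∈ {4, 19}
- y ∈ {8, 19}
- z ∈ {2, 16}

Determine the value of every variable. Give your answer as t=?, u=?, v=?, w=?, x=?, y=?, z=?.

t=4, u=12, v=16, w=7, x=19, y=8, z=2

t must be 4 (only option left). Eliminate 4 elsewhere: u, v, x.
v must be 16 (only option left). Strike 16 from u, z.
That leaves x = 19. Eliminate 19 elsewhere: u, y.
y's domain is down to {8}, so y = 8. Eliminate 8 elsewhere: w.
z's domain is down to {2}, so z = 2. Strike 2 from w.
That leaves u = 12.
That leaves w = 7.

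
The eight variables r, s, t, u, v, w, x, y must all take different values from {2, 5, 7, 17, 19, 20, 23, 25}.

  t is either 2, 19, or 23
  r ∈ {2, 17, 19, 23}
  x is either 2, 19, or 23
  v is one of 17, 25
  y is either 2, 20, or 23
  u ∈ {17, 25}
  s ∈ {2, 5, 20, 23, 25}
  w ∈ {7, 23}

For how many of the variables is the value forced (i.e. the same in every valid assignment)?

3

Among the 8 variables, 5 fits only s (and all 8 values in {2, 5, 7, 17, 19, 20, 23, 25} must be used), so s = 5.
The 7 still-open variables draw from only 7 values {2, 7, 17, 19, 20, 23, 25}, so each is used; only w can be 7, hence w = 7.
The 6 still-open variables draw from only 6 values {2, 17, 19, 20, 23, 25}, so each is used; only y can be 20, hence y = 20.
u and v share exactly the 2 values {17, 25}; by pigeonhole those values go to them, so strike 17, 25 from r.
Determined: s=5, w=7, y=20. The other variables each still have more than one consistent value. That makes 3.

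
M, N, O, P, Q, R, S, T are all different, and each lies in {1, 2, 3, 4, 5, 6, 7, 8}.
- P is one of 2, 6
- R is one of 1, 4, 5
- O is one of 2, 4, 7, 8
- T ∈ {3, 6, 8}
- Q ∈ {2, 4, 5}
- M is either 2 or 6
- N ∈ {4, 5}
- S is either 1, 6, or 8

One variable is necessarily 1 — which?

R

Among the 8 variables, 3 fits only T (and all 8 values in {1, 2, 3, 4, 5, 6, 7, 8} must be used), so T = 3.
The 7 still-open variables together cover exactly {1, 2, 4, 5, 6, 7, 8} — 7 values for 7 variables — and 7 appears only in O's list, so O = 7.
Among the 6 still-open variables, 8 fits only S (and all 6 values in {1, 2, 4, 5, 6, 8} must be used), so S = 8.
Among the 5 still-open variables, 1 fits only R (and all 5 values in {1, 2, 4, 5, 6} must be used), so R = 1.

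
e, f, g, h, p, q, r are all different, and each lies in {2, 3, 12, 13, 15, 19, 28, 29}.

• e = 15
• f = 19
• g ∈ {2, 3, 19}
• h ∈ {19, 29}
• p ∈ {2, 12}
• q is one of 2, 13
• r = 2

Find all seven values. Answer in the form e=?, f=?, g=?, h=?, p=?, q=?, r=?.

e's domain is down to {15}, so e = 15.
f must be 19 (only option left). Strike 19 from g, h.
h's domain is down to {29}, so h = 29.
That leaves r = 2. Eliminate 2 elsewhere: g, p, q.
g's domain is down to {3}, so g = 3.
p must be 12 (only option left).
q's domain is down to {13}, so q = 13.

e=15, f=19, g=3, h=29, p=12, q=13, r=2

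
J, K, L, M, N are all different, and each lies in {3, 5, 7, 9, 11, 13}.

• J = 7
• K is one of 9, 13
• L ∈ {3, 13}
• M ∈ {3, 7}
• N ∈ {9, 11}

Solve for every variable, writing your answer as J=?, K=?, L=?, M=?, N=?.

J's domain is down to {7}, so J = 7. So M can't be 7.
M has just one choice, so M = 3. Eliminate 3 elsewhere: L.
L must be 13 (only option left). Remove 13 from K.
K has just one choice, so K = 9. Strike 9 from N.
That leaves N = 11.

J=7, K=9, L=13, M=3, N=11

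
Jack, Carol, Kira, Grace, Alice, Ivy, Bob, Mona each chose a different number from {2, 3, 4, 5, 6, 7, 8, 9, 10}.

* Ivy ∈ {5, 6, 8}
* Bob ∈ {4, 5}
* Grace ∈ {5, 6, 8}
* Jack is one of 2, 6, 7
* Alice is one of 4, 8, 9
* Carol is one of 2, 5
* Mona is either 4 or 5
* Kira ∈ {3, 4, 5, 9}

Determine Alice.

The 8 variables together cover exactly {2, 3, 4, 5, 6, 7, 8, 9} — 8 values for 8 variables — and 3 appears only in Kira's list, so Kira = 3.
The 7 still-open variables draw from only 7 values {2, 4, 5, 6, 7, 8, 9}, so each is used; only Jack can be 7, hence Jack = 7.
The 6 still-open variables together cover exactly {2, 4, 5, 6, 8, 9} — 6 values for 6 variables — and 2 appears only in Carol's list, so Carol = 2.
Among the 5 still-open variables, 9 fits only Alice (and all 5 values in {4, 5, 6, 8, 9} must be used), so Alice = 9.

9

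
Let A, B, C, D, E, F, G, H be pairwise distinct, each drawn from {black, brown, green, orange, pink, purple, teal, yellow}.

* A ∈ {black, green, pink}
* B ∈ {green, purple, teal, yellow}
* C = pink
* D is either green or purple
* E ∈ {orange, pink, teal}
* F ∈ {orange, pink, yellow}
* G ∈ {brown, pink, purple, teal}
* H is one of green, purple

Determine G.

C's domain is down to {pink}, so C = pink. Remove pink from A, E, F, G.
Among the 7 still-open variables, black fits only A (and all 7 values in {black, brown, green, orange, purple, teal, yellow} must be used), so A = black.
Among the 6 still-open variables, brown fits only G (and all 6 values in {brown, green, orange, purple, teal, yellow} must be used), so G = brown.

brown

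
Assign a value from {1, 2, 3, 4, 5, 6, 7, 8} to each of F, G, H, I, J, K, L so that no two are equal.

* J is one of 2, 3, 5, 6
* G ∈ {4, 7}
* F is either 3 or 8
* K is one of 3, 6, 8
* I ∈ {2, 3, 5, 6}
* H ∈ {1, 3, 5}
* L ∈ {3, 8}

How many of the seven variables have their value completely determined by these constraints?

2

F and L between them cover only {3, 8} — a naked pair. Remove those values from H, I, J, K.
That leaves K = 6. Strike 6 from I, J.
I and J between them cover only {2, 5} — a naked pair. Remove those values from H.
H must be 1 (only option left).
Determined: H=1, K=6. The other variables each still have more than one consistent value. That makes 2.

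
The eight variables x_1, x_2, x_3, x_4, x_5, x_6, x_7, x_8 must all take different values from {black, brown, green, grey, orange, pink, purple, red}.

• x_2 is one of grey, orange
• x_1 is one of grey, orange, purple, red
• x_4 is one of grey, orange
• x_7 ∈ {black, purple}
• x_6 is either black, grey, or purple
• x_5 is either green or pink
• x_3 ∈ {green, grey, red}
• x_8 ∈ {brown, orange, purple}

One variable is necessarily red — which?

The 8 variables together cover exactly {black, brown, green, grey, orange, pink, purple, red} — 8 values for 8 variables — and brown appears only in x_8's list, so x_8 = brown.
Among the 7 still-open variables, pink fits only x_5 (and all 7 values in {black, green, grey, orange, pink, purple, red} must be used), so x_5 = pink.
The 6 still-open variables together cover exactly {black, green, grey, orange, purple, red} — 6 values for 6 variables — and green appears only in x_3's list, so x_3 = green.
The 5 still-open variables draw from only 5 values {black, grey, orange, purple, red}, so each is used; only x_1 can be red, hence x_1 = red.

x_1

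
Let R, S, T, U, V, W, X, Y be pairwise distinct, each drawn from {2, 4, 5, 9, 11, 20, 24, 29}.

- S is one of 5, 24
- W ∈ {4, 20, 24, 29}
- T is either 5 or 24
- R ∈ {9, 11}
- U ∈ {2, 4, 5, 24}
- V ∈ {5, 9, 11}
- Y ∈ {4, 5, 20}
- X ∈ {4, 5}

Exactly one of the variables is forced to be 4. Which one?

The 8 variables together cover exactly {2, 4, 5, 9, 11, 20, 24, 29} — 8 values for 8 variables — and 2 appears only in U's list, so U = 2.
Among the 7 still-open variables, 29 fits only W (and all 7 values in {4, 5, 9, 11, 20, 24, 29} must be used), so W = 29.
The 6 still-open variables draw from only 6 values {4, 5, 9, 11, 20, 24}, so each is used; only Y can be 20, hence Y = 20.
Among the 5 still-open variables, 4 fits only X (and all 5 values in {4, 5, 9, 11, 24} must be used), so X = 4.

X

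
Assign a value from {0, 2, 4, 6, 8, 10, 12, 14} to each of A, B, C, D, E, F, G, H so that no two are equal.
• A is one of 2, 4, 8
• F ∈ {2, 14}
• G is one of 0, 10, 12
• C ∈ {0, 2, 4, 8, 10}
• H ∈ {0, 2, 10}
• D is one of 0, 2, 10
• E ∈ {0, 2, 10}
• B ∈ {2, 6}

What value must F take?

14

The 8 variables together cover exactly {0, 2, 4, 6, 8, 10, 12, 14} — 8 values for 8 variables — and 6 appears only in B's list, so B = 6.
Among the 7 still-open variables, 12 fits only G (and all 7 values in {0, 2, 4, 8, 10, 12, 14} must be used), so G = 12.
Among the 6 still-open variables, 14 fits only F (and all 6 values in {0, 2, 4, 8, 10, 14} must be used), so F = 14.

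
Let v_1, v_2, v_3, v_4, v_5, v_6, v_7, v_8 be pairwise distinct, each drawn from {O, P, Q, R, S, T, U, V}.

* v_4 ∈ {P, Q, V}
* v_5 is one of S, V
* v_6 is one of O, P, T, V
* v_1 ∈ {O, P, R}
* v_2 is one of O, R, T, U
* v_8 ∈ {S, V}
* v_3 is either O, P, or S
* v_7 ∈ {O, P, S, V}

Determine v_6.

The 8 variables together cover exactly {O, P, Q, R, S, T, U, V} — 8 values for 8 variables — and Q appears only in v_4's list, so v_4 = Q.
Among the 7 still-open variables, U fits only v_2 (and all 7 values in {O, P, R, S, T, U, V} must be used), so v_2 = U.
The 6 still-open variables draw from only 6 values {O, P, R, S, T, V}, so each is used; only v_1 can be R, hence v_1 = R.
The 5 still-open variables together cover exactly {O, P, S, T, V} — 5 values for 5 variables — and T appears only in v_6's list, so v_6 = T.

T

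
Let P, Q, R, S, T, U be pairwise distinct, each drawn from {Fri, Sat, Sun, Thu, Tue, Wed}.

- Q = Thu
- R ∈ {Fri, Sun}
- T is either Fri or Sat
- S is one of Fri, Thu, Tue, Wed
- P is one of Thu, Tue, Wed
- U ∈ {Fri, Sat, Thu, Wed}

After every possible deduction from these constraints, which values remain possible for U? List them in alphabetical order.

Q has just one choice, so Q = Thu. Strike Thu from P, S, U.
Among the 5 still-open variables, Sun fits only R (and all 5 values in {Fri, Sat, Sun, Tue, Wed} must be used), so R = Sun.
No further eliminations apply; U can still be any of Fri, Sat, Wed.

Fri, Sat, Wed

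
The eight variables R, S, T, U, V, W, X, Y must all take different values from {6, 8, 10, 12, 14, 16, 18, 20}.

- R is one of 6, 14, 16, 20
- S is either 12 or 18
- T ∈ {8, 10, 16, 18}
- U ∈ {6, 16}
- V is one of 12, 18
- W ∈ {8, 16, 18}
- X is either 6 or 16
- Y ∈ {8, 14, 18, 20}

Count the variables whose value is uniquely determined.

The 8 variables draw from only 8 values {6, 8, 10, 12, 14, 16, 18, 20}, so each is used; only T can be 10, hence T = 10.
S and V between them cover only {12, 18} — a naked pair. Remove those values from W, Y.
The 2 variables U and X are confined to {6, 16}, which locks those values in; drop them from R, W.
W must be 8 (only option left). So Y can't be 8.
Determined: T=10, W=8. The other variables each still have more than one consistent value. That makes 2.

2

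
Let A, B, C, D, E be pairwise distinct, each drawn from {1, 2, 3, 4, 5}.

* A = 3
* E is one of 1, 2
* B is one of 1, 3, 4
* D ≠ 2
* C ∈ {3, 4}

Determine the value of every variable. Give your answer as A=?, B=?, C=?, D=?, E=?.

A=3, B=1, C=4, D=5, E=2

A must be 3 (only option left). Eliminate 3 elsewhere: B, C, D.
C has just one choice, so C = 4. Strike 4 from B, D.
B's domain is down to {1}, so B = 1. Eliminate 1 elsewhere: D, E.
D has just one choice, so D = 5.
E must be 2 (only option left).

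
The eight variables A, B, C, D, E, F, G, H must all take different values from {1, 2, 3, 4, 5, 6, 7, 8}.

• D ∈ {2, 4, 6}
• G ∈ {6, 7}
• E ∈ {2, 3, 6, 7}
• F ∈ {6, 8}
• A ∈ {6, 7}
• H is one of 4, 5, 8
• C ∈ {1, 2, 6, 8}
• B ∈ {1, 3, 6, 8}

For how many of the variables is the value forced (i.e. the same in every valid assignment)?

3

The 8 variables draw from only 8 values {1, 2, 3, 4, 5, 6, 7, 8}, so each is used; only H can be 5, hence H = 5.
Among the 7 still-open variables, 4 fits only D (and all 7 values in {1, 2, 3, 4, 6, 7, 8} must be used), so D = 4.
A and G between them cover only {6, 7} — a naked pair. Remove those values from B, C, E, F.
That leaves F = 8. Eliminate 8 elsewhere: B, C.
Determined: D=4, F=8, H=5. The other variables each still have more than one consistent value. That makes 3.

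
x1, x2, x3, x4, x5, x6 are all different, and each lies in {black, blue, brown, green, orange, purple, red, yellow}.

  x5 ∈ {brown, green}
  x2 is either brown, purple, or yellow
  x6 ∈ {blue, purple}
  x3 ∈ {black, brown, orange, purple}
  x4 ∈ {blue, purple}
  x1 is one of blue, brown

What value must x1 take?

x4 and x6 share exactly the 2 values {blue, purple}; by pigeonhole those values go to them, so strike blue, purple from x1, x2, x3.
So x1 = brown.

brown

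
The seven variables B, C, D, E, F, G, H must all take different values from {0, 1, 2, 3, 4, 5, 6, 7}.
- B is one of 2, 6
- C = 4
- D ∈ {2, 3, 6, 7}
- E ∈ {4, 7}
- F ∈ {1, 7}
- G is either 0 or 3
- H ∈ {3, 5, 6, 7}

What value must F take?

C's domain is down to {4}, so C = 4. Eliminate 4 elsewhere: E.
That leaves E = 7. Remove 7 from D, F, H.
So F = 1.

1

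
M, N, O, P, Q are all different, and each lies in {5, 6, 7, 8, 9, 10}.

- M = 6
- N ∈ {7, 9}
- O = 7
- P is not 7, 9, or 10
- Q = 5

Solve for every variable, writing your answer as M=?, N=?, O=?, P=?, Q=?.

M=6, N=9, O=7, P=8, Q=5

M must be 6 (only option left). So P can't be 6.
O's domain is down to {7}, so O = 7. So N can't be 7.
That leaves Q = 5. So P can't be 5.
N has just one choice, so N = 9.
P must be 8 (only option left).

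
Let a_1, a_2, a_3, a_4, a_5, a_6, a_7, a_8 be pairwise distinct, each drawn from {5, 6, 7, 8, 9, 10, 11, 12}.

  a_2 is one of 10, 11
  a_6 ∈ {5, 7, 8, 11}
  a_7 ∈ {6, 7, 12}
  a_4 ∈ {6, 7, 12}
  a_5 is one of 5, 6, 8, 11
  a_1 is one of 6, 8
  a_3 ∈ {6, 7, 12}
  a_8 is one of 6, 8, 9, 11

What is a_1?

The 8 variables draw from only 8 values {5, 6, 7, 8, 9, 10, 11, 12}, so each is used; only a_8 can be 9, hence a_8 = 9.
The 7 still-open variables together cover exactly {5, 6, 7, 8, 10, 11, 12} — 7 values for 7 variables — and 10 appears only in a_2's list, so a_2 = 10.
a_3, a_4, a_7 between them cover only {6, 7, 12} — a naked triple. Remove those values from a_1, a_5, a_6.
So a_1 = 8.

8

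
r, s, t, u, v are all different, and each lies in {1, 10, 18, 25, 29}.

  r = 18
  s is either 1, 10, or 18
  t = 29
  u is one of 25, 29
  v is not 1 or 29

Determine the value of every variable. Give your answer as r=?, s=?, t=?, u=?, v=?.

r must be 18 (only option left). Remove 18 from s, v.
t must be 29 (only option left). Strike 29 from u.
u must be 25 (only option left). Remove 25 from v.
v must be 10 (only option left). Eliminate 10 elsewhere: s.
s's domain is down to {1}, so s = 1.

r=18, s=1, t=29, u=25, v=10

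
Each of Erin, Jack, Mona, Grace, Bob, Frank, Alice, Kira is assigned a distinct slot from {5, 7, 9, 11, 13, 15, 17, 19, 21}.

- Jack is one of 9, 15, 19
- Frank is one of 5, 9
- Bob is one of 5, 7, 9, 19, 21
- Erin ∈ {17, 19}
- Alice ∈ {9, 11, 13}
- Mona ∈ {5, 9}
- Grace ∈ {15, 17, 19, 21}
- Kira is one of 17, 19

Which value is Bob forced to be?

Erin and Kira share exactly the 2 values {17, 19}; by pigeonhole those values go to them, so strike 17, 19 from Jack, Grace, Bob.
Mona and Frank share exactly the 2 values {5, 9}; by pigeonhole those values go to them, so strike 5, 9 from Jack, Bob, Alice.
That leaves Jack = 15. Eliminate 15 elsewhere: Grace.
Grace must be 21 (only option left). Eliminate 21 elsewhere: Bob.
So Bob = 7.

7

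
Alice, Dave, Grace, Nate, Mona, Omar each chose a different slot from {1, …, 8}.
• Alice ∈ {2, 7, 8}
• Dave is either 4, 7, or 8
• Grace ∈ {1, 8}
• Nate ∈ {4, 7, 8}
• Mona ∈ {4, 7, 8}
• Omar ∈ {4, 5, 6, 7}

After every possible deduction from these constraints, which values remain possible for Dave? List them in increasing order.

4, 7, 8

The 3 variables Dave, Nate, Mona are confined to {4, 7, 8}, which locks those values in; drop them from Alice, Grace, Omar.
Alice's domain is down to {2}, so Alice = 2.
Grace must be 1 (only option left).
No further eliminations apply; Dave can still be any of 4, 7, 8.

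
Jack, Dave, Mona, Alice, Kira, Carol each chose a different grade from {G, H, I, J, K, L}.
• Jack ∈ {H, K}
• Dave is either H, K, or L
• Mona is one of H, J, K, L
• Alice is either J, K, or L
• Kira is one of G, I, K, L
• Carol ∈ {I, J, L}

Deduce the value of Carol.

I

Among the 6 variables, G fits only Kira (and all 6 values in {G, H, I, J, K, L} must be used), so Kira = G.
The 5 still-open variables together cover exactly {H, I, J, K, L} — 5 values for 5 variables — and I appears only in Carol's list, so Carol = I.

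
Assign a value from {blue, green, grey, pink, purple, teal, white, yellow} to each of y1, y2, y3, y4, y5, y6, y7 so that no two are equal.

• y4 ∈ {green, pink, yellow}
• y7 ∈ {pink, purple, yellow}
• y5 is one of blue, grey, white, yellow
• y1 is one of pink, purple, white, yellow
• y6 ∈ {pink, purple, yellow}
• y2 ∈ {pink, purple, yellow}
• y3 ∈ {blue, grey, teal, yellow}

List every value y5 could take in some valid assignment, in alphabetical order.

The 3 variables y2, y6, y7 are confined to {pink, purple, yellow}, which locks those values in; drop them from y1, y3, y4, y5.
y1 has just one choice, so y1 = white. Strike white from y5.
y4 must be green (only option left).
No further eliminations apply; y5 can still be any of blue, grey.

blue, grey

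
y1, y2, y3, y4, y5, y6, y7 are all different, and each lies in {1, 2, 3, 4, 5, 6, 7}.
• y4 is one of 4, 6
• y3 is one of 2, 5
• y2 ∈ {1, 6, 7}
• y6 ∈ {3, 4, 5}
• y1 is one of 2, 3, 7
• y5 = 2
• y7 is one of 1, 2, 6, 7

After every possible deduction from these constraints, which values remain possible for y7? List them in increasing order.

1, 6, 7

y5 has just one choice, so y5 = 2. Remove 2 from y1, y3, y7.
y3 must be 5 (only option left). Strike 5 from y6.
No further eliminations apply; y7 can still be any of 1, 6, 7.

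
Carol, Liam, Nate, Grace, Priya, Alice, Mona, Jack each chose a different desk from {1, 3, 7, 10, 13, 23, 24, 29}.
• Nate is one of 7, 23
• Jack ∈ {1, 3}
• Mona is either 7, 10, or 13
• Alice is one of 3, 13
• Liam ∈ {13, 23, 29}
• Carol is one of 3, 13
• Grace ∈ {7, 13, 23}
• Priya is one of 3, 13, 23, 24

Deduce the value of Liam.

29

The 8 variables together cover exactly {1, 3, 7, 10, 13, 23, 24, 29} — 8 values for 8 variables — and 1 appears only in Jack's list, so Jack = 1.
The 7 still-open variables draw from only 7 values {3, 7, 10, 13, 23, 24, 29}, so each is used; only Mona can be 10, hence Mona = 10.
Among the 6 still-open variables, 24 fits only Priya (and all 6 values in {3, 7, 13, 23, 24, 29} must be used), so Priya = 24.
The 5 still-open variables together cover exactly {3, 7, 13, 23, 29} — 5 values for 5 variables — and 29 appears only in Liam's list, so Liam = 29.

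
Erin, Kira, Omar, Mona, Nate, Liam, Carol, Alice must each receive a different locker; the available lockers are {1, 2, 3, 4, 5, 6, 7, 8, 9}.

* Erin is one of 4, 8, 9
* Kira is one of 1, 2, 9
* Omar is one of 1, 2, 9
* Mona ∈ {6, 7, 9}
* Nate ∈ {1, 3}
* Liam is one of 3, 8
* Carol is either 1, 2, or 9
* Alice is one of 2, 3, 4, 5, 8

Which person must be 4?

Erin

The 3 variables Kira, Omar, Carol are confined to {1, 2, 9}, which locks those values in; drop them from Erin, Mona, Nate, Alice.
Nate's domain is down to {3}, so Nate = 3. Strike 3 from Liam, Alice.
Liam has just one choice, so Liam = 8. Strike 8 from Erin, Alice.
So 4 goes to Erin.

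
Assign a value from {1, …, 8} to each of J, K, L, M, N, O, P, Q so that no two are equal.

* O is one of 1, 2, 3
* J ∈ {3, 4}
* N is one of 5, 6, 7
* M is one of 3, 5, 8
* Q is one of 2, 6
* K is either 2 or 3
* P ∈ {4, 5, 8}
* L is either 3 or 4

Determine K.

2

The 8 variables draw from only 8 values {1, 2, 3, 4, 5, 6, 7, 8}, so each is used; only O can be 1, hence O = 1.
The 7 still-open variables draw from only 7 values {2, 3, 4, 5, 6, 7, 8}, so each is used; only N can be 7, hence N = 7.
The 6 still-open variables together cover exactly {2, 3, 4, 5, 6, 8} — 6 values for 6 variables — and 6 appears only in Q's list, so Q = 6.
Among the 5 still-open variables, 2 fits only K (and all 5 values in {2, 3, 4, 5, 8} must be used), so K = 2.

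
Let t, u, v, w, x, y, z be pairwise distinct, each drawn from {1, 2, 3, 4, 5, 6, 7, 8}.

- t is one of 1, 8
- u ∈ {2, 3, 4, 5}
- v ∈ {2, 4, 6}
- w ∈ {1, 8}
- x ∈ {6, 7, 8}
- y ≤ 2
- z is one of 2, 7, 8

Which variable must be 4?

v

t and w share exactly the 2 values {1, 8}; by pigeonhole those values go to them, so strike 1, 8 from x, y, z.
y has just one choice, so y = 2. Eliminate 2 elsewhere: u, v, z.
That leaves z = 7. Remove 7 from x.
x's domain is down to {6}, so x = 6. So v can't be 6.
So 4 goes to v.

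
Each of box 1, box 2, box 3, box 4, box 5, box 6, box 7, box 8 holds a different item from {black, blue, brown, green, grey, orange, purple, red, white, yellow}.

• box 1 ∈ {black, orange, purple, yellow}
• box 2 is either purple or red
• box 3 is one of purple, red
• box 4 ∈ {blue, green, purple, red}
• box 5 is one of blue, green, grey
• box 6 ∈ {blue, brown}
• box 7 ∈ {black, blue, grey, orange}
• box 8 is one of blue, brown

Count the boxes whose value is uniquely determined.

2

box 2 and box 3 share exactly the 2 values {purple, red}; by pigeonhole those values go to them, so strike purple, red from box 1, box 4.
The 2 variables box 6 and box 8 are confined to {blue, brown}, which locks those values in; drop them from box 4, box 5, box 7.
box 4 must be green (only option left). Eliminate green elsewhere: box 5.
box 5 has just one choice, so box 5 = grey. So box 7 can't be grey.
Determined: box 4=green, box 5=grey. The other boxes each still have more than one consistent value. That makes 2.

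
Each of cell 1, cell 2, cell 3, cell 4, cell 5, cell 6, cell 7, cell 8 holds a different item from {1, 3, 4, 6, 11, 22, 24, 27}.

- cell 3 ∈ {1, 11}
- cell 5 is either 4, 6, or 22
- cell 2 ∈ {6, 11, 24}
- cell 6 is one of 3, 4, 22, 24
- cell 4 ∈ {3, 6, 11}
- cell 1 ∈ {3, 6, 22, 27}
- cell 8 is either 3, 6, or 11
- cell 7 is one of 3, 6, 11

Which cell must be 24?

The 8 variables together cover exactly {1, 3, 4, 6, 11, 22, 24, 27} — 8 values for 8 variables — and 1 appears only in cell 3's list, so cell 3 = 1.
The 7 still-open variables together cover exactly {3, 4, 6, 11, 22, 24, 27} — 7 values for 7 variables — and 27 appears only in cell 1's list, so cell 1 = 27.
cell 4, cell 7, cell 8 share exactly the 3 values {3, 6, 11}; by pigeonhole those values go to them, so strike 3, 6, 11 from cell 2, cell 5, cell 6.
So 24 goes to cell 2.

cell 2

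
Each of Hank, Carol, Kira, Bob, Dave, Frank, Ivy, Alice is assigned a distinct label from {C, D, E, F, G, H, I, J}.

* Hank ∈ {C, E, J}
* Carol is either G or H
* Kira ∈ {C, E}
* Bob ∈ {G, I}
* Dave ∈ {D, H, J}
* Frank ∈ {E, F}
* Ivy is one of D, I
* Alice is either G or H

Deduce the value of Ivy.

Among the 8 variables, F fits only Frank (and all 8 values in {C, D, E, F, G, H, I, J} must be used), so Frank = F.
Carol and Alice between them cover only {G, H} — a naked pair. Remove those values from Bob, Dave.
That leaves Bob = I. Strike I from Ivy.
So Ivy = D.

D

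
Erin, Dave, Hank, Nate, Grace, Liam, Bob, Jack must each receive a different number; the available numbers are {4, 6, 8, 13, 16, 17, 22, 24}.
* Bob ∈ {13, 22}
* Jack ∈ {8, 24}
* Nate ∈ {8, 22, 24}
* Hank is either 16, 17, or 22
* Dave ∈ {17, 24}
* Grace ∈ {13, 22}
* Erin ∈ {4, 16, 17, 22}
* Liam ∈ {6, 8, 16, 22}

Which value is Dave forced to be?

The 8 variables together cover exactly {4, 6, 8, 13, 16, 17, 22, 24} — 8 values for 8 variables — and 4 appears only in Erin's list, so Erin = 4.
The 7 still-open variables together cover exactly {6, 8, 13, 16, 17, 22, 24} — 7 values for 7 variables — and 6 appears only in Liam's list, so Liam = 6.
The 6 still-open variables together cover exactly {8, 13, 16, 17, 22, 24} — 6 values for 6 variables — and 16 appears only in Hank's list, so Hank = 16.
Among the 5 still-open variables, 17 fits only Dave (and all 5 values in {8, 13, 17, 22, 24} must be used), so Dave = 17.

17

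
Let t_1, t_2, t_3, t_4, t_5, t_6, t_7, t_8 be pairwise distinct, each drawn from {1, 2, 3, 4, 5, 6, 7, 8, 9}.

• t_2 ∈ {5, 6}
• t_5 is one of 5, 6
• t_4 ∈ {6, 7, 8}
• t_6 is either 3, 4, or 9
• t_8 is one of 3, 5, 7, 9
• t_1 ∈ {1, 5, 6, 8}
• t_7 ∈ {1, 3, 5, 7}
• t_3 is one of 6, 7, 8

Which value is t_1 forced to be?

Among the 8 variables, 4 fits only t_6 (and all 8 values in {1, 3, 4, 5, 6, 7, 8, 9} must be used), so t_6 = 4.
The 7 still-open variables together cover exactly {1, 3, 5, 6, 7, 8, 9} — 7 values for 7 variables — and 9 appears only in t_8's list, so t_8 = 9.
The 6 still-open variables draw from only 6 values {1, 3, 5, 6, 7, 8}, so each is used; only t_7 can be 3, hence t_7 = 3.
Among the 5 still-open variables, 1 fits only t_1 (and all 5 values in {1, 5, 6, 7, 8} must be used), so t_1 = 1.

1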